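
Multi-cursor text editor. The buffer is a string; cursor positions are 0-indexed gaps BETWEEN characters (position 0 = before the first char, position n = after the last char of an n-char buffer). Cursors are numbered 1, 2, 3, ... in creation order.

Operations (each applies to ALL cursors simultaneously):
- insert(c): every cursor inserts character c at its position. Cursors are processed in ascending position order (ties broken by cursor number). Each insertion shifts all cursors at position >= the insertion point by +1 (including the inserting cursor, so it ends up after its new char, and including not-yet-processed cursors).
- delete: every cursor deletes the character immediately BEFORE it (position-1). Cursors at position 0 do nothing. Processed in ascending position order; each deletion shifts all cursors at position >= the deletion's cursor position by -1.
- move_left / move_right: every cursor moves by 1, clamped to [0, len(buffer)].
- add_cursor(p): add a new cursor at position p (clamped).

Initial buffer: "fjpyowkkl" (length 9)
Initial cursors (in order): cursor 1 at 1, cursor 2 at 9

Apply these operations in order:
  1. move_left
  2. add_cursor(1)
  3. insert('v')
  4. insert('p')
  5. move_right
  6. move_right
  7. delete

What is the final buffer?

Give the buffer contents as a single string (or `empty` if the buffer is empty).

After op 1 (move_left): buffer="fjpyowkkl" (len 9), cursors c1@0 c2@8, authorship .........
After op 2 (add_cursor(1)): buffer="fjpyowkkl" (len 9), cursors c1@0 c3@1 c2@8, authorship .........
After op 3 (insert('v')): buffer="vfvjpyowkkvl" (len 12), cursors c1@1 c3@3 c2@11, authorship 1.3.......2.
After op 4 (insert('p')): buffer="vpfvpjpyowkkvpl" (len 15), cursors c1@2 c3@5 c2@14, authorship 11.33.......22.
After op 5 (move_right): buffer="vpfvpjpyowkkvpl" (len 15), cursors c1@3 c3@6 c2@15, authorship 11.33.......22.
After op 6 (move_right): buffer="vpfvpjpyowkkvpl" (len 15), cursors c1@4 c3@7 c2@15, authorship 11.33.......22.
After op 7 (delete): buffer="vpfpjyowkkvp" (len 12), cursors c1@3 c3@5 c2@12, authorship 11.3......22

Answer: vpfpjyowkkvp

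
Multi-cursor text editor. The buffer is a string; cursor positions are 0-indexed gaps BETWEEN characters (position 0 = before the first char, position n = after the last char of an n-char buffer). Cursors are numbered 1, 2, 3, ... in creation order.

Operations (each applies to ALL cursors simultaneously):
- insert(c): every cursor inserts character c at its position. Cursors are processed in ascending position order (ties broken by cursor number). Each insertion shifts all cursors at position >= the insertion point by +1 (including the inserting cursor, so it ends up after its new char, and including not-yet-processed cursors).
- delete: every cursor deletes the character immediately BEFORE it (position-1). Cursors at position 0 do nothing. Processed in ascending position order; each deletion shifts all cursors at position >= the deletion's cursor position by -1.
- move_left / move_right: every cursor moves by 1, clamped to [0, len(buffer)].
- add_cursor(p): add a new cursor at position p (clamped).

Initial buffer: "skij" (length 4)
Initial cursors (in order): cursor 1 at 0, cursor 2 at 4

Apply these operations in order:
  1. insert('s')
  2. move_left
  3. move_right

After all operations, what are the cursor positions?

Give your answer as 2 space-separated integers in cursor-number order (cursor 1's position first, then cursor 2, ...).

After op 1 (insert('s')): buffer="sskijs" (len 6), cursors c1@1 c2@6, authorship 1....2
After op 2 (move_left): buffer="sskijs" (len 6), cursors c1@0 c2@5, authorship 1....2
After op 3 (move_right): buffer="sskijs" (len 6), cursors c1@1 c2@6, authorship 1....2

Answer: 1 6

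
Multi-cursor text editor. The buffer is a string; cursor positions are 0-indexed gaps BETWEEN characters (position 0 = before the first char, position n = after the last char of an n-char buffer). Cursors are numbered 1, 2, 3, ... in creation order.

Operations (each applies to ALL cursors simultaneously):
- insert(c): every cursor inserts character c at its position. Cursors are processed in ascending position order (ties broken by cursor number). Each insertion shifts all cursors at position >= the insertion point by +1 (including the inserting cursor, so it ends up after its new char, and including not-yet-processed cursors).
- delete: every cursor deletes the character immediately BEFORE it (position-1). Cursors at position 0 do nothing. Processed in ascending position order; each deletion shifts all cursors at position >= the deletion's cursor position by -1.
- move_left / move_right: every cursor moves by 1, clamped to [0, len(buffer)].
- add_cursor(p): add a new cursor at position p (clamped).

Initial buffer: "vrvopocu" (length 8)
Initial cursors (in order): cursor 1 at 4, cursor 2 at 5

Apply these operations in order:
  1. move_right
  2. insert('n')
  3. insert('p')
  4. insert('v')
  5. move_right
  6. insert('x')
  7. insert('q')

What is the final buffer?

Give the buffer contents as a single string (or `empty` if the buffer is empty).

Answer: vrvopnpvoxqnpvcxqu

Derivation:
After op 1 (move_right): buffer="vrvopocu" (len 8), cursors c1@5 c2@6, authorship ........
After op 2 (insert('n')): buffer="vrvopnoncu" (len 10), cursors c1@6 c2@8, authorship .....1.2..
After op 3 (insert('p')): buffer="vrvopnponpcu" (len 12), cursors c1@7 c2@10, authorship .....11.22..
After op 4 (insert('v')): buffer="vrvopnpvonpvcu" (len 14), cursors c1@8 c2@12, authorship .....111.222..
After op 5 (move_right): buffer="vrvopnpvonpvcu" (len 14), cursors c1@9 c2@13, authorship .....111.222..
After op 6 (insert('x')): buffer="vrvopnpvoxnpvcxu" (len 16), cursors c1@10 c2@15, authorship .....111.1222.2.
After op 7 (insert('q')): buffer="vrvopnpvoxqnpvcxqu" (len 18), cursors c1@11 c2@17, authorship .....111.11222.22.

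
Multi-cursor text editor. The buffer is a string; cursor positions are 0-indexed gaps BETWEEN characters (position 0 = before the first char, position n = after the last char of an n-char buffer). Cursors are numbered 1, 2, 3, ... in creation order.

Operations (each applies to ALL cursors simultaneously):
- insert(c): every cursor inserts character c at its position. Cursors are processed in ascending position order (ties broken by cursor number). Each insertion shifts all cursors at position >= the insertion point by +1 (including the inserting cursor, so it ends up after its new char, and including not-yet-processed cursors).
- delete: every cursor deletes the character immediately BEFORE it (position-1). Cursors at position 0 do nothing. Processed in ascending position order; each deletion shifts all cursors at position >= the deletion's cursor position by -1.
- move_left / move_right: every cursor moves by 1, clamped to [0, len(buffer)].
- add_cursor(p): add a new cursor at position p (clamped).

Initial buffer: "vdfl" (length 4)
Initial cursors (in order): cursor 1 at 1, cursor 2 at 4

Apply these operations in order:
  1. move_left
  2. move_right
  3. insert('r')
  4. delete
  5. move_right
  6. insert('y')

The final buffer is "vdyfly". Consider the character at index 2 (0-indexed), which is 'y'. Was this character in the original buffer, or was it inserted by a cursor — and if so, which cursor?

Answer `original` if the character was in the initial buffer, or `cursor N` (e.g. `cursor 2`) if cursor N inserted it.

After op 1 (move_left): buffer="vdfl" (len 4), cursors c1@0 c2@3, authorship ....
After op 2 (move_right): buffer="vdfl" (len 4), cursors c1@1 c2@4, authorship ....
After op 3 (insert('r')): buffer="vrdflr" (len 6), cursors c1@2 c2@6, authorship .1...2
After op 4 (delete): buffer="vdfl" (len 4), cursors c1@1 c2@4, authorship ....
After op 5 (move_right): buffer="vdfl" (len 4), cursors c1@2 c2@4, authorship ....
After op 6 (insert('y')): buffer="vdyfly" (len 6), cursors c1@3 c2@6, authorship ..1..2
Authorship (.=original, N=cursor N): . . 1 . . 2
Index 2: author = 1

Answer: cursor 1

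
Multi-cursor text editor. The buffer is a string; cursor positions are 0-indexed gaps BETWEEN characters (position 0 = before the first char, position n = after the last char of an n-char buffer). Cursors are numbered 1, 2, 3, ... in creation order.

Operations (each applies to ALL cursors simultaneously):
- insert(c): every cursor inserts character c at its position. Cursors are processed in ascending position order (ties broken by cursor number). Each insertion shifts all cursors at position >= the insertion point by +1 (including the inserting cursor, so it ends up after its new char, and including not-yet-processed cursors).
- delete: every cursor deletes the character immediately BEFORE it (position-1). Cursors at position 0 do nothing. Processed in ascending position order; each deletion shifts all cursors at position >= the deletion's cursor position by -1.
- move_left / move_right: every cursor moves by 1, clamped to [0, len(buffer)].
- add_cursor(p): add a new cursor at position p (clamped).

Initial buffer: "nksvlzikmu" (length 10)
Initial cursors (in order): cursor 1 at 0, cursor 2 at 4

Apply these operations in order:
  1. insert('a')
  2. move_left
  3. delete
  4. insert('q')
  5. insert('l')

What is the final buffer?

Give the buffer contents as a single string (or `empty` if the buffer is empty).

Answer: qlanksqlalzikmu

Derivation:
After op 1 (insert('a')): buffer="anksvalzikmu" (len 12), cursors c1@1 c2@6, authorship 1....2......
After op 2 (move_left): buffer="anksvalzikmu" (len 12), cursors c1@0 c2@5, authorship 1....2......
After op 3 (delete): buffer="anksalzikmu" (len 11), cursors c1@0 c2@4, authorship 1...2......
After op 4 (insert('q')): buffer="qanksqalzikmu" (len 13), cursors c1@1 c2@6, authorship 11...22......
After op 5 (insert('l')): buffer="qlanksqlalzikmu" (len 15), cursors c1@2 c2@8, authorship 111...222......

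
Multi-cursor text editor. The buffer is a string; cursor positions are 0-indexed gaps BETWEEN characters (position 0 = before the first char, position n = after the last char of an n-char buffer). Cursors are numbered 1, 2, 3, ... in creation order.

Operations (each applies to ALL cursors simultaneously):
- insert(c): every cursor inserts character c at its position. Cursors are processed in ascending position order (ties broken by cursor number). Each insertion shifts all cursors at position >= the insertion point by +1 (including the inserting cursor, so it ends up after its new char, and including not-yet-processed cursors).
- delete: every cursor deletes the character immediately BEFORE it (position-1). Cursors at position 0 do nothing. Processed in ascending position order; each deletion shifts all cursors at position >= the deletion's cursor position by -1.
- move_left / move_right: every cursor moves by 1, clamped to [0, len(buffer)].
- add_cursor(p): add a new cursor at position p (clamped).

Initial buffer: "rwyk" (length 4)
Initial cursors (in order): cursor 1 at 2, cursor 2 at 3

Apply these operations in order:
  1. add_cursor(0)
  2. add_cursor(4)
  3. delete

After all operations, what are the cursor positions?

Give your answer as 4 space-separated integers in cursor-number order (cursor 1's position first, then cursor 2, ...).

After op 1 (add_cursor(0)): buffer="rwyk" (len 4), cursors c3@0 c1@2 c2@3, authorship ....
After op 2 (add_cursor(4)): buffer="rwyk" (len 4), cursors c3@0 c1@2 c2@3 c4@4, authorship ....
After op 3 (delete): buffer="r" (len 1), cursors c3@0 c1@1 c2@1 c4@1, authorship .

Answer: 1 1 0 1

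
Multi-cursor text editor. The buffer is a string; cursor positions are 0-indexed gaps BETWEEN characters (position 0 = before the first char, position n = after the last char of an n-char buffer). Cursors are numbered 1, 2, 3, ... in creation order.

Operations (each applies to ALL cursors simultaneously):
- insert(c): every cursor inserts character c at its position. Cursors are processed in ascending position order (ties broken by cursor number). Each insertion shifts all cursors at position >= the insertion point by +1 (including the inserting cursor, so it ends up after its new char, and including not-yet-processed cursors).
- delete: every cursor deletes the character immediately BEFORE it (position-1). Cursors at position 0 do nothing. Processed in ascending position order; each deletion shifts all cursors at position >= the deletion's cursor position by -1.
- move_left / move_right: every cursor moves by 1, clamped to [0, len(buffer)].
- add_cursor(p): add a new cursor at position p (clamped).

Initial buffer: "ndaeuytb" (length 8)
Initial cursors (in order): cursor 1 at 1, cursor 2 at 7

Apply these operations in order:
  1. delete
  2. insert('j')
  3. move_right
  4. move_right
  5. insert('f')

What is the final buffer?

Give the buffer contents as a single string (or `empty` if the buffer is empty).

After op 1 (delete): buffer="daeuyb" (len 6), cursors c1@0 c2@5, authorship ......
After op 2 (insert('j')): buffer="jdaeuyjb" (len 8), cursors c1@1 c2@7, authorship 1.....2.
After op 3 (move_right): buffer="jdaeuyjb" (len 8), cursors c1@2 c2@8, authorship 1.....2.
After op 4 (move_right): buffer="jdaeuyjb" (len 8), cursors c1@3 c2@8, authorship 1.....2.
After op 5 (insert('f')): buffer="jdafeuyjbf" (len 10), cursors c1@4 c2@10, authorship 1..1...2.2

Answer: jdafeuyjbf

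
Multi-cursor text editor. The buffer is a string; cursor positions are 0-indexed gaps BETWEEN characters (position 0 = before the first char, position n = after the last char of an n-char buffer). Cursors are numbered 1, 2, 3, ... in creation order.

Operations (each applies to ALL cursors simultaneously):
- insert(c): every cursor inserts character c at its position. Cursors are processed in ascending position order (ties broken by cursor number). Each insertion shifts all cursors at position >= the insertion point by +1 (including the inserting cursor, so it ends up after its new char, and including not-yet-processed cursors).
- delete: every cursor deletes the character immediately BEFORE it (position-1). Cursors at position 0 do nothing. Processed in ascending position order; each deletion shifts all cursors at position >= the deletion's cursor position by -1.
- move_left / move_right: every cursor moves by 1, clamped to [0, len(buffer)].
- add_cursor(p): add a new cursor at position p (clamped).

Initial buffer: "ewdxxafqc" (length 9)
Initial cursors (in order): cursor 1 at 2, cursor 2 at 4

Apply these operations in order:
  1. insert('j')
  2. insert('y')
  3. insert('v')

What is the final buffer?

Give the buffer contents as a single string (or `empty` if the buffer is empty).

After op 1 (insert('j')): buffer="ewjdxjxafqc" (len 11), cursors c1@3 c2@6, authorship ..1..2.....
After op 2 (insert('y')): buffer="ewjydxjyxafqc" (len 13), cursors c1@4 c2@8, authorship ..11..22.....
After op 3 (insert('v')): buffer="ewjyvdxjyvxafqc" (len 15), cursors c1@5 c2@10, authorship ..111..222.....

Answer: ewjyvdxjyvxafqc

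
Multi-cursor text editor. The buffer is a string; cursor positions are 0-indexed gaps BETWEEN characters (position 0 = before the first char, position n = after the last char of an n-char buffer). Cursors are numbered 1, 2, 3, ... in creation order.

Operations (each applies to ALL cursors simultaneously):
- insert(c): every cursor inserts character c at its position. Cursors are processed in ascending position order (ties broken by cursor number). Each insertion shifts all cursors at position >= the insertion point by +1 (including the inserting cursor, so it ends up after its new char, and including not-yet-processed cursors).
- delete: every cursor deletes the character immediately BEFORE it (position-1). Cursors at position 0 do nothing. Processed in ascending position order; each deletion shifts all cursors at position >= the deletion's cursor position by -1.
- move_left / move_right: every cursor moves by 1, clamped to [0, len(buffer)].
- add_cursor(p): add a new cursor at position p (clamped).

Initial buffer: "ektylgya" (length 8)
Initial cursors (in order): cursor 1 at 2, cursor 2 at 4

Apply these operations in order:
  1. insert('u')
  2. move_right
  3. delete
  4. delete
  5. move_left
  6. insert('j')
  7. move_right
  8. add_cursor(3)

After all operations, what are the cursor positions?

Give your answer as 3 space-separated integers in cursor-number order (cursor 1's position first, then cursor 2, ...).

After op 1 (insert('u')): buffer="ekutyulgya" (len 10), cursors c1@3 c2@6, authorship ..1..2....
After op 2 (move_right): buffer="ekutyulgya" (len 10), cursors c1@4 c2@7, authorship ..1..2....
After op 3 (delete): buffer="ekuyugya" (len 8), cursors c1@3 c2@5, authorship ..1.2...
After op 4 (delete): buffer="ekygya" (len 6), cursors c1@2 c2@3, authorship ......
After op 5 (move_left): buffer="ekygya" (len 6), cursors c1@1 c2@2, authorship ......
After op 6 (insert('j')): buffer="ejkjygya" (len 8), cursors c1@2 c2@4, authorship .1.2....
After op 7 (move_right): buffer="ejkjygya" (len 8), cursors c1@3 c2@5, authorship .1.2....
After op 8 (add_cursor(3)): buffer="ejkjygya" (len 8), cursors c1@3 c3@3 c2@5, authorship .1.2....

Answer: 3 5 3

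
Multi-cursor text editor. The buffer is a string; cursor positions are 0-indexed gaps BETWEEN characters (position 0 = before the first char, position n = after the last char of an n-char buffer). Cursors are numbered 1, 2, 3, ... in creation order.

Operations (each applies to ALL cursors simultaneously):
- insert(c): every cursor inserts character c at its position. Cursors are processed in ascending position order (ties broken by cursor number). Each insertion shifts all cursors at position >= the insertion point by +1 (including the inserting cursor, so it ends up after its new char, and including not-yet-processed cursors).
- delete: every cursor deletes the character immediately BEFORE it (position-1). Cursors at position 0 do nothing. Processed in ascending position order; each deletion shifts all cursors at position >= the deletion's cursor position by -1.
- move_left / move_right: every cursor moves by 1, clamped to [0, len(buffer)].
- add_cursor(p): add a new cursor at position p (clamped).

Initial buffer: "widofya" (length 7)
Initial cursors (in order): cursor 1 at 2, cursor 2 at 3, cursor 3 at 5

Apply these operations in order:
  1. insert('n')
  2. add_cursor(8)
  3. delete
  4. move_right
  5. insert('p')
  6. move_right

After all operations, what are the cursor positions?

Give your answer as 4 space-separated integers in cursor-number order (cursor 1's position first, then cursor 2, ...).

Answer: 5 7 10 10

Derivation:
After op 1 (insert('n')): buffer="windnofnya" (len 10), cursors c1@3 c2@5 c3@8, authorship ..1.2..3..
After op 2 (add_cursor(8)): buffer="windnofnya" (len 10), cursors c1@3 c2@5 c3@8 c4@8, authorship ..1.2..3..
After op 3 (delete): buffer="widoya" (len 6), cursors c1@2 c2@3 c3@4 c4@4, authorship ......
After op 4 (move_right): buffer="widoya" (len 6), cursors c1@3 c2@4 c3@5 c4@5, authorship ......
After op 5 (insert('p')): buffer="widpopyppa" (len 10), cursors c1@4 c2@6 c3@9 c4@9, authorship ...1.2.34.
After op 6 (move_right): buffer="widpopyppa" (len 10), cursors c1@5 c2@7 c3@10 c4@10, authorship ...1.2.34.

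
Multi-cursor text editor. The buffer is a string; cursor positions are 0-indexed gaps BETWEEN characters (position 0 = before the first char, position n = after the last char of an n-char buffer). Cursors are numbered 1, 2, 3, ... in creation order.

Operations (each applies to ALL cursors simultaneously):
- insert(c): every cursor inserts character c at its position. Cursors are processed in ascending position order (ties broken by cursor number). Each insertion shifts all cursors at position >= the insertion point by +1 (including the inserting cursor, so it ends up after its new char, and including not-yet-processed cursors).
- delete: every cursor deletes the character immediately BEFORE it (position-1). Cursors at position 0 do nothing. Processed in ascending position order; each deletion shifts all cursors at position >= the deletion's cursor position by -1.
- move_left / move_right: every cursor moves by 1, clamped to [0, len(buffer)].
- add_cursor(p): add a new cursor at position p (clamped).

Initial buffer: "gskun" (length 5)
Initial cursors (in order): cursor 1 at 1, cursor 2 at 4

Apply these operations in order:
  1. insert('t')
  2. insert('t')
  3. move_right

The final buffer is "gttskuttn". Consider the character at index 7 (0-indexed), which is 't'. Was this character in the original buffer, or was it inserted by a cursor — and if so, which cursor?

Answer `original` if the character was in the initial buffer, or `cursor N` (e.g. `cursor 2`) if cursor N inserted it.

After op 1 (insert('t')): buffer="gtskutn" (len 7), cursors c1@2 c2@6, authorship .1...2.
After op 2 (insert('t')): buffer="gttskuttn" (len 9), cursors c1@3 c2@8, authorship .11...22.
After op 3 (move_right): buffer="gttskuttn" (len 9), cursors c1@4 c2@9, authorship .11...22.
Authorship (.=original, N=cursor N): . 1 1 . . . 2 2 .
Index 7: author = 2

Answer: cursor 2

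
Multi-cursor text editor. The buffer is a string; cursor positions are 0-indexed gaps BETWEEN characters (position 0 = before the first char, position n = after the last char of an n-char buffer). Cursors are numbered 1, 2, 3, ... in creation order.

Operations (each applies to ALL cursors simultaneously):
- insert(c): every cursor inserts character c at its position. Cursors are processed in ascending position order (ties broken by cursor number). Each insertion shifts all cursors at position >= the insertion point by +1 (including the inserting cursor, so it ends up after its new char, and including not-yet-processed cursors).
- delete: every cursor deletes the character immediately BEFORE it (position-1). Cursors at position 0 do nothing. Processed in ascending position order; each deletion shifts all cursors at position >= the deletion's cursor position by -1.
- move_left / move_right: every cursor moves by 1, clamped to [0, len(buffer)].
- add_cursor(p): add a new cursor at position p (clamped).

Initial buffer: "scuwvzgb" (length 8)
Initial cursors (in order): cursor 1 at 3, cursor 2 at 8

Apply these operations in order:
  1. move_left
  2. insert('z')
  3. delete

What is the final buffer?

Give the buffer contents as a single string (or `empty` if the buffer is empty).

Answer: scuwvzgb

Derivation:
After op 1 (move_left): buffer="scuwvzgb" (len 8), cursors c1@2 c2@7, authorship ........
After op 2 (insert('z')): buffer="sczuwvzgzb" (len 10), cursors c1@3 c2@9, authorship ..1.....2.
After op 3 (delete): buffer="scuwvzgb" (len 8), cursors c1@2 c2@7, authorship ........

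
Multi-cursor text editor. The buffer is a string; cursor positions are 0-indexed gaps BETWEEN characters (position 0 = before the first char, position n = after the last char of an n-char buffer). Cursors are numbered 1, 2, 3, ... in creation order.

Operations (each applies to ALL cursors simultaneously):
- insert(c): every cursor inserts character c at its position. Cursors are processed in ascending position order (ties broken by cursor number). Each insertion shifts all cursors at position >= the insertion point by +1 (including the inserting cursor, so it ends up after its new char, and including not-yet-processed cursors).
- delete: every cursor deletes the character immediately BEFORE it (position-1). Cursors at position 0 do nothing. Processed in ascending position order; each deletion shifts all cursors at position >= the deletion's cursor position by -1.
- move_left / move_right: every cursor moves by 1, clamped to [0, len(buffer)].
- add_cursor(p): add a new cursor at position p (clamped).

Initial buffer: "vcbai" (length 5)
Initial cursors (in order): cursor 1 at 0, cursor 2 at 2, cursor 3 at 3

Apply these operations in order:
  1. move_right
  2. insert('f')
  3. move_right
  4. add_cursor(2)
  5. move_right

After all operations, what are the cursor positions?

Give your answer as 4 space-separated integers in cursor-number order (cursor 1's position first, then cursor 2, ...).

Answer: 4 7 8 3

Derivation:
After op 1 (move_right): buffer="vcbai" (len 5), cursors c1@1 c2@3 c3@4, authorship .....
After op 2 (insert('f')): buffer="vfcbfafi" (len 8), cursors c1@2 c2@5 c3@7, authorship .1..2.3.
After op 3 (move_right): buffer="vfcbfafi" (len 8), cursors c1@3 c2@6 c3@8, authorship .1..2.3.
After op 4 (add_cursor(2)): buffer="vfcbfafi" (len 8), cursors c4@2 c1@3 c2@6 c3@8, authorship .1..2.3.
After op 5 (move_right): buffer="vfcbfafi" (len 8), cursors c4@3 c1@4 c2@7 c3@8, authorship .1..2.3.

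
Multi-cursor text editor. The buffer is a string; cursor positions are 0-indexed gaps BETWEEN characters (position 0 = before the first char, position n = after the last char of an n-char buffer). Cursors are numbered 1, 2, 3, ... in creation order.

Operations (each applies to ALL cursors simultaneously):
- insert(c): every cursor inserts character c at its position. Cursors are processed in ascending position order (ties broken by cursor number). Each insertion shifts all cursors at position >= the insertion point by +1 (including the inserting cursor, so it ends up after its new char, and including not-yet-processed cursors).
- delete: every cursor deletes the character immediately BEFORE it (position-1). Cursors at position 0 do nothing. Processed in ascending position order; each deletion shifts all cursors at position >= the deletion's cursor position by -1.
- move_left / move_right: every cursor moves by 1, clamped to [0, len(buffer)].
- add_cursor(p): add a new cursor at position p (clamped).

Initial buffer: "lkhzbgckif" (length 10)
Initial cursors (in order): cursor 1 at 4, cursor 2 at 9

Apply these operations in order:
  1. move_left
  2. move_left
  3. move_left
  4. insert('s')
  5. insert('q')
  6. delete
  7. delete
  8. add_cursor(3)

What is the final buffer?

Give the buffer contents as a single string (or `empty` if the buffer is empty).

Answer: lkhzbgckif

Derivation:
After op 1 (move_left): buffer="lkhzbgckif" (len 10), cursors c1@3 c2@8, authorship ..........
After op 2 (move_left): buffer="lkhzbgckif" (len 10), cursors c1@2 c2@7, authorship ..........
After op 3 (move_left): buffer="lkhzbgckif" (len 10), cursors c1@1 c2@6, authorship ..........
After op 4 (insert('s')): buffer="lskhzbgsckif" (len 12), cursors c1@2 c2@8, authorship .1.....2....
After op 5 (insert('q')): buffer="lsqkhzbgsqckif" (len 14), cursors c1@3 c2@10, authorship .11.....22....
After op 6 (delete): buffer="lskhzbgsckif" (len 12), cursors c1@2 c2@8, authorship .1.....2....
After op 7 (delete): buffer="lkhzbgckif" (len 10), cursors c1@1 c2@6, authorship ..........
After op 8 (add_cursor(3)): buffer="lkhzbgckif" (len 10), cursors c1@1 c3@3 c2@6, authorship ..........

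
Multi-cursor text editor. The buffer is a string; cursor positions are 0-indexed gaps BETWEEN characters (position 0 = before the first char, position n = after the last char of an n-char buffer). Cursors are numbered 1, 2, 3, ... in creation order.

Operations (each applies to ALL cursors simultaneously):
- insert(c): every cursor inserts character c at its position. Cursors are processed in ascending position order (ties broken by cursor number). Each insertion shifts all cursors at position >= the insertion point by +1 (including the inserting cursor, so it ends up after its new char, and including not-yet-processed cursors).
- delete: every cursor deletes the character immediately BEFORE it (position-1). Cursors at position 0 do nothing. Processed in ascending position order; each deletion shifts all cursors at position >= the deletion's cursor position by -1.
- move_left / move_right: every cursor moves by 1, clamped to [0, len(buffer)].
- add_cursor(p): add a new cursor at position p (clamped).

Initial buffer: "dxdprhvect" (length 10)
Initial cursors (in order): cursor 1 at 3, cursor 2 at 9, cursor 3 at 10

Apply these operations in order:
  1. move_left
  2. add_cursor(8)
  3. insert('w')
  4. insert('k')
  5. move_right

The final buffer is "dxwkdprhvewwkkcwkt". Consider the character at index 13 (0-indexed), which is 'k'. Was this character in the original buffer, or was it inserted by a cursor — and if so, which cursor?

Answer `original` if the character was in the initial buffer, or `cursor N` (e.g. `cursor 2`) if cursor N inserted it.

Answer: cursor 4

Derivation:
After op 1 (move_left): buffer="dxdprhvect" (len 10), cursors c1@2 c2@8 c3@9, authorship ..........
After op 2 (add_cursor(8)): buffer="dxdprhvect" (len 10), cursors c1@2 c2@8 c4@8 c3@9, authorship ..........
After op 3 (insert('w')): buffer="dxwdprhvewwcwt" (len 14), cursors c1@3 c2@11 c4@11 c3@13, authorship ..1......24.3.
After op 4 (insert('k')): buffer="dxwkdprhvewwkkcwkt" (len 18), cursors c1@4 c2@14 c4@14 c3@17, authorship ..11......2424.33.
After op 5 (move_right): buffer="dxwkdprhvewwkkcwkt" (len 18), cursors c1@5 c2@15 c4@15 c3@18, authorship ..11......2424.33.
Authorship (.=original, N=cursor N): . . 1 1 . . . . . . 2 4 2 4 . 3 3 .
Index 13: author = 4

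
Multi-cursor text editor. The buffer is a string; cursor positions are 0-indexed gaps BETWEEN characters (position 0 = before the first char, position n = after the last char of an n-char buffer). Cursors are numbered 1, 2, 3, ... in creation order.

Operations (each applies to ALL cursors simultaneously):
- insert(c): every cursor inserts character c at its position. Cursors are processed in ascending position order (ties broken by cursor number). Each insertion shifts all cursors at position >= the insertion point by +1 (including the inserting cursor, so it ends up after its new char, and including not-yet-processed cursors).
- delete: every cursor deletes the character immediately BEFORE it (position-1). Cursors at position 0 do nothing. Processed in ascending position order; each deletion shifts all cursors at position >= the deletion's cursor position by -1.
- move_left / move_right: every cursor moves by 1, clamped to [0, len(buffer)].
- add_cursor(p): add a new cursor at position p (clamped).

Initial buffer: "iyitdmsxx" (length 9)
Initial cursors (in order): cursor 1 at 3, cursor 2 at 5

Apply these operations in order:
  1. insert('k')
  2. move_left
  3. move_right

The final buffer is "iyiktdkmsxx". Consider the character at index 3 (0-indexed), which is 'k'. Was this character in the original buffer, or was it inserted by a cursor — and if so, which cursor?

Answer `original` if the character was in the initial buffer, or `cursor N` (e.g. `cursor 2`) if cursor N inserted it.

After op 1 (insert('k')): buffer="iyiktdkmsxx" (len 11), cursors c1@4 c2@7, authorship ...1..2....
After op 2 (move_left): buffer="iyiktdkmsxx" (len 11), cursors c1@3 c2@6, authorship ...1..2....
After op 3 (move_right): buffer="iyiktdkmsxx" (len 11), cursors c1@4 c2@7, authorship ...1..2....
Authorship (.=original, N=cursor N): . . . 1 . . 2 . . . .
Index 3: author = 1

Answer: cursor 1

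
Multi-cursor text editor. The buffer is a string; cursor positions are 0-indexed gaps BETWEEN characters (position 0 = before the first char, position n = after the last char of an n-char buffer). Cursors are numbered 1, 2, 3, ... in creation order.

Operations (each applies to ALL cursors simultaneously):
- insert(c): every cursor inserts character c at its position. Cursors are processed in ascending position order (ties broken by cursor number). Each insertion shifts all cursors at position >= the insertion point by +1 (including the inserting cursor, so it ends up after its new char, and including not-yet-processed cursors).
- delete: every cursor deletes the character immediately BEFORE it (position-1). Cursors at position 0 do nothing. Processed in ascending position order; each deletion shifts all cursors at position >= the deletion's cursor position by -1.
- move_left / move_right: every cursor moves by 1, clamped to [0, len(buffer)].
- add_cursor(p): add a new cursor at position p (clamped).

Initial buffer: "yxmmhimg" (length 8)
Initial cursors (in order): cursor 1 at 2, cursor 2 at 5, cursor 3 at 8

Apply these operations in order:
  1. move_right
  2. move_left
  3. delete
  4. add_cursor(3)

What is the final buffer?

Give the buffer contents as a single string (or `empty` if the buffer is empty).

After op 1 (move_right): buffer="yxmmhimg" (len 8), cursors c1@3 c2@6 c3@8, authorship ........
After op 2 (move_left): buffer="yxmmhimg" (len 8), cursors c1@2 c2@5 c3@7, authorship ........
After op 3 (delete): buffer="ymmig" (len 5), cursors c1@1 c2@3 c3@4, authorship .....
After op 4 (add_cursor(3)): buffer="ymmig" (len 5), cursors c1@1 c2@3 c4@3 c3@4, authorship .....

Answer: ymmig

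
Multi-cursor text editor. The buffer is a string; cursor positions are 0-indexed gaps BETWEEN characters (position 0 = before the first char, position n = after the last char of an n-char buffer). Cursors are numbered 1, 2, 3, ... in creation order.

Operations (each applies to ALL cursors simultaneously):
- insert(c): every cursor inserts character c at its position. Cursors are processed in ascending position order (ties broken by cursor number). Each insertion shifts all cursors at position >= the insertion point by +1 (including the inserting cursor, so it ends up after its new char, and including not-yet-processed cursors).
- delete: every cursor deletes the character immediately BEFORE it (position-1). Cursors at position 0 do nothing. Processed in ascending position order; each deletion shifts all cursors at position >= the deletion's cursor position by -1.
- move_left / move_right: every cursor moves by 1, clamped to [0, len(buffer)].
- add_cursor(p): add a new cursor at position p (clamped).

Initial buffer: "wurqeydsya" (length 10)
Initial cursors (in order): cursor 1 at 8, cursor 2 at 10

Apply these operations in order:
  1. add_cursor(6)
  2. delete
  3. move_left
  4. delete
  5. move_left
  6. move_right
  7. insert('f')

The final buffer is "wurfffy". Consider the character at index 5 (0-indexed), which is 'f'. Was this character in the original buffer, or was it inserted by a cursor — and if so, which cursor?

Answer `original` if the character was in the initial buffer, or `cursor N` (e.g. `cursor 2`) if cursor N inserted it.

After op 1 (add_cursor(6)): buffer="wurqeydsya" (len 10), cursors c3@6 c1@8 c2@10, authorship ..........
After op 2 (delete): buffer="wurqedy" (len 7), cursors c3@5 c1@6 c2@7, authorship .......
After op 3 (move_left): buffer="wurqedy" (len 7), cursors c3@4 c1@5 c2@6, authorship .......
After op 4 (delete): buffer="wury" (len 4), cursors c1@3 c2@3 c3@3, authorship ....
After op 5 (move_left): buffer="wury" (len 4), cursors c1@2 c2@2 c3@2, authorship ....
After op 6 (move_right): buffer="wury" (len 4), cursors c1@3 c2@3 c3@3, authorship ....
After op 7 (insert('f')): buffer="wurfffy" (len 7), cursors c1@6 c2@6 c3@6, authorship ...123.
Authorship (.=original, N=cursor N): . . . 1 2 3 .
Index 5: author = 3

Answer: cursor 3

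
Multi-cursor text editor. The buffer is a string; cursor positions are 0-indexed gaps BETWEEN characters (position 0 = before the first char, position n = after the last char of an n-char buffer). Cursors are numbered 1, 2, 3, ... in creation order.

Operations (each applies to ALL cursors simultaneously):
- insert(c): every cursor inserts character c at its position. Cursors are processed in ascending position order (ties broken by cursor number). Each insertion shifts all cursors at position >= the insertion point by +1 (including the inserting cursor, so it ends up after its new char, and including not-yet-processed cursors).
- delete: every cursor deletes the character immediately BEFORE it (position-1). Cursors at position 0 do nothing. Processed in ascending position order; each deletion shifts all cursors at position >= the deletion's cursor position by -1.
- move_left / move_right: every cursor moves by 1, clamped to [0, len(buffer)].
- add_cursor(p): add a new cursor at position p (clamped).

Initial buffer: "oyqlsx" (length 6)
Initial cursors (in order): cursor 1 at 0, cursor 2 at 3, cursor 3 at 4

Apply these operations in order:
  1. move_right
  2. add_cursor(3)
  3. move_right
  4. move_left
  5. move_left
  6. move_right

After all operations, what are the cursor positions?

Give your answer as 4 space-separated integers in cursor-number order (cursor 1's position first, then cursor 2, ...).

Answer: 1 4 5 3

Derivation:
After op 1 (move_right): buffer="oyqlsx" (len 6), cursors c1@1 c2@4 c3@5, authorship ......
After op 2 (add_cursor(3)): buffer="oyqlsx" (len 6), cursors c1@1 c4@3 c2@4 c3@5, authorship ......
After op 3 (move_right): buffer="oyqlsx" (len 6), cursors c1@2 c4@4 c2@5 c3@6, authorship ......
After op 4 (move_left): buffer="oyqlsx" (len 6), cursors c1@1 c4@3 c2@4 c3@5, authorship ......
After op 5 (move_left): buffer="oyqlsx" (len 6), cursors c1@0 c4@2 c2@3 c3@4, authorship ......
After op 6 (move_right): buffer="oyqlsx" (len 6), cursors c1@1 c4@3 c2@4 c3@5, authorship ......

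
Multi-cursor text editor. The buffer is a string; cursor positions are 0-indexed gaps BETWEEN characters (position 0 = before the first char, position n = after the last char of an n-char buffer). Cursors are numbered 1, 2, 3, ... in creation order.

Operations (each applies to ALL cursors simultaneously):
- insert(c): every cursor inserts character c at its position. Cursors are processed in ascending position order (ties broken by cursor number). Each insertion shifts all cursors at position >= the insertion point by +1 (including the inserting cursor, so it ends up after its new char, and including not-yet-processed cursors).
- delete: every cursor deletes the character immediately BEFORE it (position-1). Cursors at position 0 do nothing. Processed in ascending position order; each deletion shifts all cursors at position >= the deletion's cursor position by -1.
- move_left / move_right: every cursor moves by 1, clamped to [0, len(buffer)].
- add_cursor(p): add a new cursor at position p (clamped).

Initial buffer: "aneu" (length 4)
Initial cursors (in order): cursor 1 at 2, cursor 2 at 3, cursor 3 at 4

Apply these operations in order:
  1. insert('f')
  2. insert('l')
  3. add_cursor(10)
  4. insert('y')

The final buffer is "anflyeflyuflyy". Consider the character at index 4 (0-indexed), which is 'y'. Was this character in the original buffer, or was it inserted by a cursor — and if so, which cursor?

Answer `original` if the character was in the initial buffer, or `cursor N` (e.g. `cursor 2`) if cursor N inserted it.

After op 1 (insert('f')): buffer="anfefuf" (len 7), cursors c1@3 c2@5 c3@7, authorship ..1.2.3
After op 2 (insert('l')): buffer="anfleflufl" (len 10), cursors c1@4 c2@7 c3@10, authorship ..11.22.33
After op 3 (add_cursor(10)): buffer="anfleflufl" (len 10), cursors c1@4 c2@7 c3@10 c4@10, authorship ..11.22.33
After op 4 (insert('y')): buffer="anflyeflyuflyy" (len 14), cursors c1@5 c2@9 c3@14 c4@14, authorship ..111.222.3334
Authorship (.=original, N=cursor N): . . 1 1 1 . 2 2 2 . 3 3 3 4
Index 4: author = 1

Answer: cursor 1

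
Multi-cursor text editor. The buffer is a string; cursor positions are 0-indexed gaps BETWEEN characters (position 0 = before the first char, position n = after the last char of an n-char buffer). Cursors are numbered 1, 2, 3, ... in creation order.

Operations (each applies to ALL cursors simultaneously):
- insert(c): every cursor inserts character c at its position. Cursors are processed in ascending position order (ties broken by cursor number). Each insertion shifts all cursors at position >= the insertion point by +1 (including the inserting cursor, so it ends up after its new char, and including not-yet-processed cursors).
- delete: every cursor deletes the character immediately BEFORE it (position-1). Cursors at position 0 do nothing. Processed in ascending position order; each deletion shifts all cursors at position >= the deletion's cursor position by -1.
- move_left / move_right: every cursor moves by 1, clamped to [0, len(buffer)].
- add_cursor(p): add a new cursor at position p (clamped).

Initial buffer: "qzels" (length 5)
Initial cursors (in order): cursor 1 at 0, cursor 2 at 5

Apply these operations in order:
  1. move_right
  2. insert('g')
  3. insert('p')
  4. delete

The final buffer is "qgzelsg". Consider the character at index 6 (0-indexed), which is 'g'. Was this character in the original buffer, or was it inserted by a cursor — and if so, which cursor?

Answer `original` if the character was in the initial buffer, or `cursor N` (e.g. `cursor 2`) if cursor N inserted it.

After op 1 (move_right): buffer="qzels" (len 5), cursors c1@1 c2@5, authorship .....
After op 2 (insert('g')): buffer="qgzelsg" (len 7), cursors c1@2 c2@7, authorship .1....2
After op 3 (insert('p')): buffer="qgpzelsgp" (len 9), cursors c1@3 c2@9, authorship .11....22
After op 4 (delete): buffer="qgzelsg" (len 7), cursors c1@2 c2@7, authorship .1....2
Authorship (.=original, N=cursor N): . 1 . . . . 2
Index 6: author = 2

Answer: cursor 2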